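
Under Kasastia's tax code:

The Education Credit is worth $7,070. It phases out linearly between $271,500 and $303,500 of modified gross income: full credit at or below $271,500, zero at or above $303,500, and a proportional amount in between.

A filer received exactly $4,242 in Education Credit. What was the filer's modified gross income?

$284,300

$4,242 is 4,242/7,070 of the full $7,070, so 2,828/7,070 of the $32,000 range has been used: income = $271,500 + $32,000 × 2,828/7,070 = $284,300.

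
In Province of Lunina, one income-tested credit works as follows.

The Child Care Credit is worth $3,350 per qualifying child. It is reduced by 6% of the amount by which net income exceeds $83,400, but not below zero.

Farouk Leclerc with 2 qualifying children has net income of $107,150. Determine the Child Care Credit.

$5,275

Child Care Credit: base = 2 × $3,350 = $6,700. 6% of the $23,750 excess over $83,400 is $1,425; credit = $6,700 − $1,425 = $5,275.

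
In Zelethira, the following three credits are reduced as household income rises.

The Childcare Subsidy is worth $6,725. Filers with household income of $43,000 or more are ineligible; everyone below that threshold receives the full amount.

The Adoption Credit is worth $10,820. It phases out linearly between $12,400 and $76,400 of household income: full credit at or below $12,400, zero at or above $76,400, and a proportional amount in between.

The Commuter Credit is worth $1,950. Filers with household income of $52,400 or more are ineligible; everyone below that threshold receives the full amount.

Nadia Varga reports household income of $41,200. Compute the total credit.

$14,626

Childcare Subsidy: $41,200 is below the $43,000 cutoff, so the full $6,725 applies.
Adoption Credit: $41,200 is $28,800 into a $64,000 phase-out range, leaving 35,200/64,000 of the credit: $10,820 × 35,200/64,000 = $5,951.
Commuter Credit: $41,200 is below the $52,400 cutoff, so the full $1,950 applies.
Total: $6,725 + $5,951 + $1,950 = $14,626.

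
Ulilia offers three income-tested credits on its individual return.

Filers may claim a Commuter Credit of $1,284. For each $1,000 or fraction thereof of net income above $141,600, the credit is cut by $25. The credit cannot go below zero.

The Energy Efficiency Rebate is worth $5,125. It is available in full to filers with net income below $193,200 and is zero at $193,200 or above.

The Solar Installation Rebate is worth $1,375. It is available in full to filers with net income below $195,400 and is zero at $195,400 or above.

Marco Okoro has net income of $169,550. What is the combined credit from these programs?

Commuter Credit: income exceeds $141,600 by $27,950, which is 28 full-or-partial $1,000 increments; reduction = 28 × $25 = $700, leaving $584.
Energy Efficiency Rebate: $169,550 is below the $193,200 cutoff, so the full $5,125 applies.
Solar Installation Rebate: $169,550 is below the $195,400 cutoff, so the full $1,375 applies.
Total: $584 + $5,125 + $1,375 = $7,084.

$7,084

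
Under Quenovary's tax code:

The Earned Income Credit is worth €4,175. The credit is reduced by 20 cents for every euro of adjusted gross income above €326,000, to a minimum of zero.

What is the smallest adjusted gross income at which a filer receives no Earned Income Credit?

€346,875

The credit falls by 20% of each euro above €326,000, so it reaches zero when the excess is €4,175 / 20% = €20,875: income = €326,000 + €20,875 = €346,875.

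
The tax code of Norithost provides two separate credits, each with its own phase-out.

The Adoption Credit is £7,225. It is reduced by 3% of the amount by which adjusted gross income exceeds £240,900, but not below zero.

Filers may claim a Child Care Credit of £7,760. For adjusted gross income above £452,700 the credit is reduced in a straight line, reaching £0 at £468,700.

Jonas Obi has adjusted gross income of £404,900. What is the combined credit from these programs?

£10,065

Adoption Credit: 3% of the £164,000 excess over £240,900 is £4,920; credit = £7,225 − £4,920 = £2,305.
Child Care Credit: £404,900 is at or below the £452,700 threshold, so the full £7,760 applies.
Total: £2,305 + £7,760 = £10,065.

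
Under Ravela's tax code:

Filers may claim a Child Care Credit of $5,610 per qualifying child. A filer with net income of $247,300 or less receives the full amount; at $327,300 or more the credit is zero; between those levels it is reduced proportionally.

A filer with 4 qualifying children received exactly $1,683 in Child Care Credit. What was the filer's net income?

Full credit = 4 × $5,610 = $22,440.
$1,683 is 1,683/22,440 of the full $22,440, so 20,757/22,440 of the $80,000 range has been used: income = $247,300 + $80,000 × 20,757/22,440 = $321,300.

$321,300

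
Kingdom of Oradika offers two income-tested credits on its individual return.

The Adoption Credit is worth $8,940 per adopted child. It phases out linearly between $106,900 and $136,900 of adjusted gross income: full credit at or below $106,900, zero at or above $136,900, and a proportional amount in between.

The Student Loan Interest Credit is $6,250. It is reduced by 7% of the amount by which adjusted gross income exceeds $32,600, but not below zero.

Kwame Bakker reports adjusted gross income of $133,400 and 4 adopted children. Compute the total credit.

Adoption Credit: base = 4 × $8,940 = $35,760. $133,400 is $26,500 into a $30,000 phase-out range, leaving 3,500/30,000 of the credit: $35,760 × 3,500/30,000 = $4,172.
Student Loan Interest Credit: 7% of the $100,800 excess over $32,600 is $7,056 ≥ base, so the credit is $0.
Total: $4,172 + $0 = $4,172.

$4,172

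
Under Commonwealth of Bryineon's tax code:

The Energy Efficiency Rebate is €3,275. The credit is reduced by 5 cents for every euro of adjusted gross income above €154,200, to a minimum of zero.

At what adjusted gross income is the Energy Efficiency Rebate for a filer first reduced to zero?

The credit falls by 5% of each euro above €154,200, so it reaches zero when the excess is €3,275 / 5% = €65,500: income = €154,200 + €65,500 = €219,700.

€219,700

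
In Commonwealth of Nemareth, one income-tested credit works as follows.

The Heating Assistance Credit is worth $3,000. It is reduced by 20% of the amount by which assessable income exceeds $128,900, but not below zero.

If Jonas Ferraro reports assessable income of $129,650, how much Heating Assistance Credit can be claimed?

Heating Assistance Credit: 20% of the $750 excess over $128,900 is $150; credit = $3,000 − $150 = $2,850.

$2,850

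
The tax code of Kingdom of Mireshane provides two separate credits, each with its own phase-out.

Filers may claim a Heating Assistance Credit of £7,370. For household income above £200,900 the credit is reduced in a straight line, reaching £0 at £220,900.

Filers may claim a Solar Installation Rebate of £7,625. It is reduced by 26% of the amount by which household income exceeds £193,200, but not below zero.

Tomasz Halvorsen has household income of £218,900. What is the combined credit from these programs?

Heating Assistance Credit: £218,900 is £18,000 into a £20,000 phase-out range, leaving 2,000/20,000 of the credit: £7,370 × 2,000/20,000 = £737.
Solar Installation Rebate: 26% of the £25,700 excess over £193,200 is £6,682; credit = £7,625 − £6,682 = £943.
Total: £737 + £943 = £1,680.

£1,680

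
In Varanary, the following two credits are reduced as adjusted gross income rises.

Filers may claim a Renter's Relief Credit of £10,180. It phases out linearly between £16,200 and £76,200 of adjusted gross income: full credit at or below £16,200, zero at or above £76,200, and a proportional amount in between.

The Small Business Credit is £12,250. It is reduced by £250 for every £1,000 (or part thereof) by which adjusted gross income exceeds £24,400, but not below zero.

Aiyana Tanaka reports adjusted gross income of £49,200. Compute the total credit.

£10,581

Renter's Relief Credit: £49,200 is £33,000 into a £60,000 phase-out range, leaving 27,000/60,000 of the credit: £10,180 × 27,000/60,000 = £4,581.
Small Business Credit: income exceeds £24,400 by £24,800, which is 25 full-or-partial £1,000 increments; reduction = 25 × £250 = £6,250, leaving £6,000.
Total: £4,581 + £6,000 = £10,581.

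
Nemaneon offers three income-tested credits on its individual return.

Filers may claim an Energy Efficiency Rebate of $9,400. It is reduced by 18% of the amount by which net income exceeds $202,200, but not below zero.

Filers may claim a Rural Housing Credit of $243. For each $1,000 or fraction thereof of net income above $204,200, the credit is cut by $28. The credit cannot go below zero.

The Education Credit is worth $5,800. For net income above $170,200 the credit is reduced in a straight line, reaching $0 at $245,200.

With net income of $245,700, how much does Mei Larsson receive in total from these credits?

$1,570

Energy Efficiency Rebate: 18% of the $43,500 excess over $202,200 is $7,830; credit = $9,400 − $7,830 = $1,570.
Rural Housing Credit: income exceeds $204,200 by $41,500 → 42 increments × $28 = $1,176 ≥ base, so the credit is $0.
Education Credit: $245,700 is at or above $245,200, so the credit is $0.
Total: $1,570 + $0 + $0 = $1,570.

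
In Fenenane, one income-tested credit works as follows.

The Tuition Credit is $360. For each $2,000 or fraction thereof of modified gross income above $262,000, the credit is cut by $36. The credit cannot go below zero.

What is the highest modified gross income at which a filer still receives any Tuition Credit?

After 9 increments the reduction is 9 × $36 = $324, leaving $36; one more increment wipes it out. Increment 9 ends at excess 9 × $2,000 = $18,000, so the highest qualifying income is $262,000 + $18,000 = $280,000.

$280,000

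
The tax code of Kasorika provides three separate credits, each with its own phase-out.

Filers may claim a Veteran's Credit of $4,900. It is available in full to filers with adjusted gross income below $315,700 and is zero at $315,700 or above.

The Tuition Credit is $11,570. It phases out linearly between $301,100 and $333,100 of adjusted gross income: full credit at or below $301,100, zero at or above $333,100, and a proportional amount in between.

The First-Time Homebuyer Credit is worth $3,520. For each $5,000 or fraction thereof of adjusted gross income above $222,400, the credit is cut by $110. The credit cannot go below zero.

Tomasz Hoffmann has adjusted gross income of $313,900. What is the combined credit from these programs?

Veteran's Credit: $313,900 is below the $315,700 cutoff, so the full $4,900 applies.
Tuition Credit: $313,900 is $12,800 into a $32,000 phase-out range, leaving 19,200/32,000 of the credit: $11,570 × 19,200/32,000 = $6,942.
First-Time Homebuyer Credit: income exceeds $222,400 by $91,500, which is 19 full-or-partial $5,000 increments; reduction = 19 × $110 = $2,090, leaving $1,430.
Total: $4,900 + $6,942 + $1,430 = $13,272.

$13,272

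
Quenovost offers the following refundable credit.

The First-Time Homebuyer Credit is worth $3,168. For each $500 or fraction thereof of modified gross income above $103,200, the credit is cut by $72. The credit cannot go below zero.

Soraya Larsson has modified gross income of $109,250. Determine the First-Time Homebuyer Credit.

$2,232

First-Time Homebuyer Credit: income exceeds $103,200 by $6,050, which is 13 full-or-partial $500 increments; reduction = 13 × $72 = $936, leaving $2,232.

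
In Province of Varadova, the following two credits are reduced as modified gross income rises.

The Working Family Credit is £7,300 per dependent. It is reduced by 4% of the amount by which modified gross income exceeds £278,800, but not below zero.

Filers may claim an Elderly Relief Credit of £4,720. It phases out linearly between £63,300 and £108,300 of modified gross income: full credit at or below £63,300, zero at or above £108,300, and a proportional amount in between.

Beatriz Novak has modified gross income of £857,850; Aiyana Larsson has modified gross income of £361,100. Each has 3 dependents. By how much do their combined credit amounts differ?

Beatriz (£857,850): Working Family Credit: base = 3 × £7,300 = £21,900. 4% of the £579,050 excess over £278,800 is £23,162 ≥ base, so the credit is £0. Elderly Relief Credit: £857,850 is at or above £108,300, so the credit is £0. total £0 + £0 = £0
Aiyana (£361,100): Working Family Credit: base = 3 × £7,300 = £21,900. 4% of the £82,300 excess over £278,800 is £3,292; credit = £21,900 − £3,292 = £18,608. Elderly Relief Credit: £361,100 is at or above £108,300, so the credit is £0. total £18,608 + £0 = £18,608
Difference: |£0 − £18,608| = £18,608.

£18,608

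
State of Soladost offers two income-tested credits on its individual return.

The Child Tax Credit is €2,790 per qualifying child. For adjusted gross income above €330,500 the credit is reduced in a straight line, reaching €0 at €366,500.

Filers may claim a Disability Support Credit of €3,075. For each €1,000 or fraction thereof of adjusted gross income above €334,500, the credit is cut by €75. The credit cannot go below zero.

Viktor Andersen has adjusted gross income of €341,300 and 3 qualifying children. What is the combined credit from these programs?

Child Tax Credit: base = 3 × €2,790 = €8,370. €341,300 is €10,800 into a €36,000 phase-out range, leaving 25,200/36,000 of the credit: €8,370 × 25,200/36,000 = €5,859.
Disability Support Credit: income exceeds €334,500 by €6,800, which is 7 full-or-partial €1,000 increments; reduction = 7 × €75 = €525, leaving €2,550.
Total: €5,859 + €2,550 = €8,409.

€8,409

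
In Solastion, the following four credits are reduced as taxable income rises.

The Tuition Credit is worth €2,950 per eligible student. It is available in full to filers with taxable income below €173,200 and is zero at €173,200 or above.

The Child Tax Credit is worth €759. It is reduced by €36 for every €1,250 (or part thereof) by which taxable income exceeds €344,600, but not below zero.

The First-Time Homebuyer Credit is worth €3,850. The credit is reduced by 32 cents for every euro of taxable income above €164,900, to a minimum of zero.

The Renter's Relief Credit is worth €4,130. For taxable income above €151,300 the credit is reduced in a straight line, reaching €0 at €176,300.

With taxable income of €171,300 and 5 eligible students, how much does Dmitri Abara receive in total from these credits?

Tuition Credit: base = 5 × €2,950 = €14,750. €171,300 is below the €173,200 cutoff, so the full €14,750 applies.
Child Tax Credit: €171,300 is at or below the €344,600 threshold, so the full €759 applies.
First-Time Homebuyer Credit: 32% of the €6,400 excess over €164,900 is €2,048; credit = €3,850 − €2,048 = €1,802.
Renter's Relief Credit: €171,300 is €20,000 into a €25,000 phase-out range, leaving 5,000/25,000 of the credit: €4,130 × 5,000/25,000 = €826.
Total: €14,750 + €759 + €1,802 + €826 = €18,137.

€18,137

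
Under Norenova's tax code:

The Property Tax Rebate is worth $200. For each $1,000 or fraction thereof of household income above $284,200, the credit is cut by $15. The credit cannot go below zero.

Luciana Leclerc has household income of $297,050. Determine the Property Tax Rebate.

$5

Property Tax Rebate: income exceeds $284,200 by $12,850, which is 13 full-or-partial $1,000 increments; reduction = 13 × $15 = $195, leaving $5.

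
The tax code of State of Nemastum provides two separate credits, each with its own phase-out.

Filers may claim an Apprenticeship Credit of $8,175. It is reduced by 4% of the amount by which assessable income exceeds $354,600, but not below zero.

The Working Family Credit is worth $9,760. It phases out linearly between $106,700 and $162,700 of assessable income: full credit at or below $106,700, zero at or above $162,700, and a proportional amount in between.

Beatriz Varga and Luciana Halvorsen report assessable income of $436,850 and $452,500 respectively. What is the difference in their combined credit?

$626

Beatriz ($436,850): Apprenticeship Credit: 4% of the $82,250 excess over $354,600 is $3,290; credit = $8,175 − $3,290 = $4,885. Working Family Credit: $436,850 is at or above $162,700, so the credit is $0. total $4,885 + $0 = $4,885
Luciana ($452,500): Apprenticeship Credit: 4% of the $97,900 excess over $354,600 is $3,916; credit = $8,175 − $3,916 = $4,259. Working Family Credit: $452,500 is at or above $162,700, so the credit is $0. total $4,259 + $0 = $4,259
Difference: |$4,885 − $4,259| = $626.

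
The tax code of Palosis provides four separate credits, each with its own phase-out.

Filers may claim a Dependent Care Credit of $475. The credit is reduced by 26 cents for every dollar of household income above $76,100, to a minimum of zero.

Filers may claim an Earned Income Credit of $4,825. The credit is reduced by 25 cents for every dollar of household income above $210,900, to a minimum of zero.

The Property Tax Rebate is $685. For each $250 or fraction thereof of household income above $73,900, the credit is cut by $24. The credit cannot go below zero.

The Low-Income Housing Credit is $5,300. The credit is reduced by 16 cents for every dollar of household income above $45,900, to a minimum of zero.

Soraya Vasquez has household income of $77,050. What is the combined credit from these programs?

Dependent Care Credit: 26% of the $950 excess over $76,100 is $247; credit = $475 − $247 = $228.
Earned Income Credit: $77,050 is at or below the $210,900 threshold, so the full $4,825 applies.
Property Tax Rebate: income exceeds $73,900 by $3,150, which is 13 full-or-partial $250 increments; reduction = 13 × $24 = $312, leaving $373.
Low-Income Housing Credit: 16% of the $31,150 excess over $45,900 is $4,984; credit = $5,300 − $4,984 = $316.
Total: $228 + $4,825 + $373 + $316 = $5,742.

$5,742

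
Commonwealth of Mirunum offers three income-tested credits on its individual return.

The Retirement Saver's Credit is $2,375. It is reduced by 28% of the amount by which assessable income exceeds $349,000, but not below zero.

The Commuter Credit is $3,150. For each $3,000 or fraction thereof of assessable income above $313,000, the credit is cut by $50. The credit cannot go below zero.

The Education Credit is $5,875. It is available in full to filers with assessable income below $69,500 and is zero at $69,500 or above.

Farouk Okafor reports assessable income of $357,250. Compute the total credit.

Retirement Saver's Credit: 28% of the $8,250 excess over $349,000 is $2,310; credit = $2,375 − $2,310 = $65.
Commuter Credit: income exceeds $313,000 by $44,250, which is 15 full-or-partial $3,000 increments; reduction = 15 × $50 = $750, leaving $2,400.
Education Credit: $357,250 meets or exceeds the $69,500 cutoff, so the credit is $0.
Total: $65 + $2,400 + $0 = $2,465.

$2,465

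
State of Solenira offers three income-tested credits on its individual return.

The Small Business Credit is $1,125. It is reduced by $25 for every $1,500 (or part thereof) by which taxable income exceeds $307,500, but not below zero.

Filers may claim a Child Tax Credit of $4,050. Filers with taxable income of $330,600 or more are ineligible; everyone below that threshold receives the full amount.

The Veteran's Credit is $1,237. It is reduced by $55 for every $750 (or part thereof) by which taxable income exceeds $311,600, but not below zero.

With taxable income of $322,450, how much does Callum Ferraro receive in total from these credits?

Small Business Credit: income exceeds $307,500 by $14,950, which is 10 full-or-partial $1,500 increments; reduction = 10 × $25 = $250, leaving $875.
Child Tax Credit: $322,450 is below the $330,600 cutoff, so the full $4,050 applies.
Veteran's Credit: income exceeds $311,600 by $10,850, which is 15 full-or-partial $750 increments; reduction = 15 × $55 = $825, leaving $412.
Total: $875 + $4,050 + $412 = $5,337.

$5,337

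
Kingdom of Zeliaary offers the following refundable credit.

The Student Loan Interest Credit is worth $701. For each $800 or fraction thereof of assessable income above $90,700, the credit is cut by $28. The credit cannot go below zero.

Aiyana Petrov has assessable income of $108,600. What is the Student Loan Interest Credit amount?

$57

Student Loan Interest Credit: income exceeds $90,700 by $17,900, which is 23 full-or-partial $800 increments; reduction = 23 × $28 = $644, leaving $57.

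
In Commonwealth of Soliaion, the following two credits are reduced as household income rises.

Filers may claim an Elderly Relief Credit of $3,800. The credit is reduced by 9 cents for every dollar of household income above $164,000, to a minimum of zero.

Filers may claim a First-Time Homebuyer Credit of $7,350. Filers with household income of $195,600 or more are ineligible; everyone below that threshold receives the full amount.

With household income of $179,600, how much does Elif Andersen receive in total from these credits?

$9,746

Elderly Relief Credit: 9% of the $15,600 excess over $164,000 is $1,404; credit = $3,800 − $1,404 = $2,396.
First-Time Homebuyer Credit: $179,600 is below the $195,600 cutoff, so the full $7,350 applies.
Total: $2,396 + $7,350 = $9,746.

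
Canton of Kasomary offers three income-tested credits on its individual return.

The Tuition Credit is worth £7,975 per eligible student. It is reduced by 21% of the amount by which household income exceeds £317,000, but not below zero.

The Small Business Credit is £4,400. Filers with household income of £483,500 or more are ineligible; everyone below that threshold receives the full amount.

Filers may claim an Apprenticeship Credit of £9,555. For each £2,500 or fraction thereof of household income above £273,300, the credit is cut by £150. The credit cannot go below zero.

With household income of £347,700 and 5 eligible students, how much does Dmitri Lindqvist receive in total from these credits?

£42,883

Tuition Credit: base = 5 × £7,975 = £39,875. 21% of the £30,700 excess over £317,000 is £6,447; credit = £39,875 − £6,447 = £33,428.
Small Business Credit: £347,700 is below the £483,500 cutoff, so the full £4,400 applies.
Apprenticeship Credit: income exceeds £273,300 by £74,400, which is 30 full-or-partial £2,500 increments; reduction = 30 × £150 = £4,500, leaving £5,055.
Total: £33,428 + £4,400 + £5,055 = £42,883.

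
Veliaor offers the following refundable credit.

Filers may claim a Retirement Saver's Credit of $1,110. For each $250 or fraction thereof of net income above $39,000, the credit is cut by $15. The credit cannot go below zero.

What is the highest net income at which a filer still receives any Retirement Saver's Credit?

$57,250

After 73 increments the reduction is 73 × $15 = $1,095, leaving $15; one more increment wipes it out. Increment 73 ends at excess 73 × $250 = $18,250, so the highest qualifying income is $39,000 + $18,250 = $57,250.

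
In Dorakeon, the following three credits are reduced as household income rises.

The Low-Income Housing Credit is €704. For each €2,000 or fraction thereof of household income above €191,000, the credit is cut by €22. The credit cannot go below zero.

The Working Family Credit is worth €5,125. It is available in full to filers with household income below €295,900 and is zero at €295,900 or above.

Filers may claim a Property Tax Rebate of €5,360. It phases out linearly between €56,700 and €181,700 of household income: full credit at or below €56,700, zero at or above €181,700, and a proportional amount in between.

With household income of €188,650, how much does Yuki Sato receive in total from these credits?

€5,829

Low-Income Housing Credit: €188,650 is at or below the €191,000 threshold, so the full €704 applies.
Working Family Credit: €188,650 is below the €295,900 cutoff, so the full €5,125 applies.
Property Tax Rebate: €188,650 is at or above €181,700, so the credit is €0.
Total: €704 + €5,125 + €0 = €5,829.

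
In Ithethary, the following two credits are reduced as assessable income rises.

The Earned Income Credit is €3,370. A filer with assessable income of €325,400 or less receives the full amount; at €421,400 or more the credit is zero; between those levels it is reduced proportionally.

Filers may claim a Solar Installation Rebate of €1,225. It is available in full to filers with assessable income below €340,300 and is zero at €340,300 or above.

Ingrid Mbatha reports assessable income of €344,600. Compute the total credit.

Earned Income Credit: €344,600 is €19,200 into a €96,000 phase-out range, leaving 76,800/96,000 of the credit: €3,370 × 76,800/96,000 = €2,696.
Solar Installation Rebate: €344,600 meets or exceeds the €340,300 cutoff, so the credit is €0.
Total: €2,696 + €0 = €2,696.

€2,696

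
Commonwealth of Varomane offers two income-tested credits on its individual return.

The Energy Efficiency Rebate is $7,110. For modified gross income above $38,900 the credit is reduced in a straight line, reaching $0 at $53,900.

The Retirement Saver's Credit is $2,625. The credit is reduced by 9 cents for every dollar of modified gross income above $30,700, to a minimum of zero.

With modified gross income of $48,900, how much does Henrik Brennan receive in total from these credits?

Energy Efficiency Rebate: $48,900 is $10,000 into a $15,000 phase-out range, leaving 5,000/15,000 of the credit: $7,110 × 5,000/15,000 = $2,370.
Retirement Saver's Credit: 9% of the $18,200 excess over $30,700 is $1,638; credit = $2,625 − $1,638 = $987.
Total: $2,370 + $987 = $3,357.

$3,357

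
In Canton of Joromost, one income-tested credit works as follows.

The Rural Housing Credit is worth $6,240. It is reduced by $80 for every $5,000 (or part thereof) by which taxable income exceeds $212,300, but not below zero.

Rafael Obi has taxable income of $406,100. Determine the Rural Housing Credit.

$3,120

Rural Housing Credit: income exceeds $212,300 by $193,800, which is 39 full-or-partial $5,000 increments; reduction = 39 × $80 = $3,120, leaving $3,120.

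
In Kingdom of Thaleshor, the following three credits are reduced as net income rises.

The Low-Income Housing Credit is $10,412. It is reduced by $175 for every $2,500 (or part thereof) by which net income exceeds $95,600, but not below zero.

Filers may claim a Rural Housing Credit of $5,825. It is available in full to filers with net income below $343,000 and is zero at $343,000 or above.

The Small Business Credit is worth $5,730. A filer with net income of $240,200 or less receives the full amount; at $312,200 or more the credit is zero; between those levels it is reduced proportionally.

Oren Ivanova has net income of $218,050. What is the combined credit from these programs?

Low-Income Housing Credit: income exceeds $95,600 by $122,450, which is 49 full-or-partial $2,500 increments; reduction = 49 × $175 = $8,575, leaving $1,837.
Rural Housing Credit: $218,050 is below the $343,000 cutoff, so the full $5,825 applies.
Small Business Credit: $218,050 is at or below the $240,200 threshold, so the full $5,730 applies.
Total: $1,837 + $5,825 + $5,730 = $13,392.

$13,392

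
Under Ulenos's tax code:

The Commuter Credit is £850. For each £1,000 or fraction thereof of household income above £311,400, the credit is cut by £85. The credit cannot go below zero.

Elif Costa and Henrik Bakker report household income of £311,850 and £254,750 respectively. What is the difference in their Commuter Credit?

£85

Elif (£311,850): Commuter Credit: income exceeds £311,400 by £450, which is 1 full-or-partial £1,000 increment; reduction = 1 × £85 = £85, leaving £765.
Henrik (£254,750): Commuter Credit: £254,750 is at or below the £311,400 threshold, so the full £850 applies.
Difference: |£765 − £850| = £85.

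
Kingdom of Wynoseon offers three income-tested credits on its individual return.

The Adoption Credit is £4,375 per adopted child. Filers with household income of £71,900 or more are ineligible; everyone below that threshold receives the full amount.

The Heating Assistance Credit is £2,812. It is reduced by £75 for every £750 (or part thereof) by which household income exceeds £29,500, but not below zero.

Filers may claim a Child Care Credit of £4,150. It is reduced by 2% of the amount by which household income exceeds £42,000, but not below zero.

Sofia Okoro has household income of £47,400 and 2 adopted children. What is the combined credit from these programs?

£13,804

Adoption Credit: base = 2 × £4,375 = £8,750. £47,400 is below the £71,900 cutoff, so the full £8,750 applies.
Heating Assistance Credit: income exceeds £29,500 by £17,900, which is 24 full-or-partial £750 increments; reduction = 24 × £75 = £1,800, leaving £1,012.
Child Care Credit: 2% of the £5,400 excess over £42,000 is £108; credit = £4,150 − £108 = £4,042.
Total: £8,750 + £1,012 + £4,042 = £13,804.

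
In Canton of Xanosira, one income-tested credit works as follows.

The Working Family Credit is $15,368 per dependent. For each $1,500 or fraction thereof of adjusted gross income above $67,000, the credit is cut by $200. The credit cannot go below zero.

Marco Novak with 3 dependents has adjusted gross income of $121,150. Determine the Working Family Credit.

Working Family Credit: base = 3 × $15,368 = $46,104. income exceeds $67,000 by $54,150, which is 37 full-or-partial $1,500 increments; reduction = 37 × $200 = $7,400, leaving $38,704.

$38,704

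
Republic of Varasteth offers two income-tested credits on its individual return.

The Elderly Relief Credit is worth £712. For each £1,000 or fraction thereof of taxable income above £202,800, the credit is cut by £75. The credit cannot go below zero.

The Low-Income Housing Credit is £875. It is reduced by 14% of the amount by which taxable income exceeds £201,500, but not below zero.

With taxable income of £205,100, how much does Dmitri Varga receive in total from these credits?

£858

Elderly Relief Credit: income exceeds £202,800 by £2,300, which is 3 full-or-partial £1,000 increments; reduction = 3 × £75 = £225, leaving £487.
Low-Income Housing Credit: 14% of the £3,600 excess over £201,500 is £504; credit = £875 − £504 = £371.
Total: £487 + £371 = £858.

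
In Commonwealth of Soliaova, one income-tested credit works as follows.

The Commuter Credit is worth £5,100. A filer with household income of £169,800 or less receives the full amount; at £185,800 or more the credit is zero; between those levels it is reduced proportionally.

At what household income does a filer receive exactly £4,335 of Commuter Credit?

£4,335 is 4,335/5,100 of the full £5,100, so 765/5,100 of the £16,000 range has been used: income = £169,800 + £16,000 × 765/5,100 = £172,200.

£172,200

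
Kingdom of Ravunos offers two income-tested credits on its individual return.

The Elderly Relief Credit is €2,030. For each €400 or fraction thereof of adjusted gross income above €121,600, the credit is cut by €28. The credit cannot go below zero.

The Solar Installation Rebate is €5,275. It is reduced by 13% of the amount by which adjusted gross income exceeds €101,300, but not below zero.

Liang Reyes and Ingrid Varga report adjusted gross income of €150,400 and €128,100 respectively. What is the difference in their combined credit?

€3,331

Liang (€150,400): Elderly Relief Credit: income exceeds €121,600 by €28,800, which is 72 full-or-partial €400 increments; reduction = 72 × €28 = €2,016, leaving €14. Solar Installation Rebate: 13% of the €49,100 excess over €101,300 is €6,383 ≥ base, so the credit is €0. total €14 + €0 = €14
Ingrid (€128,100): Elderly Relief Credit: income exceeds €121,600 by €6,500, which is 17 full-or-partial €400 increments; reduction = 17 × €28 = €476, leaving €1,554. Solar Installation Rebate: 13% of the €26,800 excess over €101,300 is €3,484; credit = €5,275 − €3,484 = €1,791. total €1,554 + €1,791 = €3,345
Difference: |€14 − €3,345| = €3,331.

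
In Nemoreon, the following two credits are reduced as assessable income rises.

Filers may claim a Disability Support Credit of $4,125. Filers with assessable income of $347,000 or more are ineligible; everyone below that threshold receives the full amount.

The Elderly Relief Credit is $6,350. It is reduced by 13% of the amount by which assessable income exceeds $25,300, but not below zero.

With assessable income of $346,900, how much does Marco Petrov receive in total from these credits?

$4,125

Disability Support Credit: $346,900 is below the $347,000 cutoff, so the full $4,125 applies.
Elderly Relief Credit: 13% of the $321,600 excess over $25,300 is $41,808 ≥ base, so the credit is $0.
Total: $4,125 + $0 = $4,125.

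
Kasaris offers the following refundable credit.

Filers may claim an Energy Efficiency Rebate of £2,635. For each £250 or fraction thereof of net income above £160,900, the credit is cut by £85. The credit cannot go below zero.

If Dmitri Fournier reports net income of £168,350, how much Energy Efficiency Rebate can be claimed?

Energy Efficiency Rebate: income exceeds £160,900 by £7,450, which is 30 full-or-partial £250 increments; reduction = 30 × £85 = £2,550, leaving £85.

£85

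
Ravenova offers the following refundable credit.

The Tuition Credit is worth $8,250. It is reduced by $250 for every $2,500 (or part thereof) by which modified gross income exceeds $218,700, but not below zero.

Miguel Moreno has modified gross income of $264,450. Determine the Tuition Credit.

$3,500

Tuition Credit: income exceeds $218,700 by $45,750, which is 19 full-or-partial $2,500 increments; reduction = 19 × $250 = $4,750, leaving $3,500.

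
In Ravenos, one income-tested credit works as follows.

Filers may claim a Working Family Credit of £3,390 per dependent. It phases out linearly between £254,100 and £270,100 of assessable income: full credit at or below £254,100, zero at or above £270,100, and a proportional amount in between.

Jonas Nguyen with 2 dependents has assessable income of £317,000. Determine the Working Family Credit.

£0

Working Family Credit: base = 2 × £3,390 = £6,780. £317,000 is at or above £270,100, so the credit is £0.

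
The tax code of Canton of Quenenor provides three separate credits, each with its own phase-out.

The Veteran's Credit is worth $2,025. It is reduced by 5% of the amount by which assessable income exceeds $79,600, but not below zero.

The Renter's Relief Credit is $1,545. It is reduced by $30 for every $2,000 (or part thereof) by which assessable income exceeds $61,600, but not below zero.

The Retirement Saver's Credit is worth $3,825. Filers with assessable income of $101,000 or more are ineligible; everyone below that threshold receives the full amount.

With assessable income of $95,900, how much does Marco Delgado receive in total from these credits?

Veteran's Credit: 5% of the $16,300 excess over $79,600 is $815; credit = $2,025 − $815 = $1,210.
Renter's Relief Credit: income exceeds $61,600 by $34,300, which is 18 full-or-partial $2,000 increments; reduction = 18 × $30 = $540, leaving $1,005.
Retirement Saver's Credit: $95,900 is below the $101,000 cutoff, so the full $3,825 applies.
Total: $1,210 + $1,005 + $3,825 = $6,040.

$6,040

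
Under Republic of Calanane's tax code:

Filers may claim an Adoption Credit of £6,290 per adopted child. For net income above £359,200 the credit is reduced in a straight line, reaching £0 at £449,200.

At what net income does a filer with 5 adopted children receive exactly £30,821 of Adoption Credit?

£361,000

Full credit = 5 × £6,290 = £31,450.
£30,821 is 30,821/31,450 of the full £31,450, so 629/31,450 of the £90,000 range has been used: income = £359,200 + £90,000 × 629/31,450 = £361,000.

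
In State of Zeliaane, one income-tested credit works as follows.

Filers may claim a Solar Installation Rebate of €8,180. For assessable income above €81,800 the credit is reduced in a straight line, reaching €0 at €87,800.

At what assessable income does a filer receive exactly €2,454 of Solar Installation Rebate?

€2,454 is 2,454/8,180 of the full €8,180, so 5,726/8,180 of the €6,000 range has been used: income = €81,800 + €6,000 × 5,726/8,180 = €86,000.

€86,000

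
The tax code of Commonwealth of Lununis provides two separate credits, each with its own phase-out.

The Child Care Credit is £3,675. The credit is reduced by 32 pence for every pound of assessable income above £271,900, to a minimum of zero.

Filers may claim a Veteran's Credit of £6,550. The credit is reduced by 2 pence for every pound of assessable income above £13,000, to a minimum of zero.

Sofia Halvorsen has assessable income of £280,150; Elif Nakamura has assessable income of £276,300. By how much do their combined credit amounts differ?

£1,309

Sofia (£280,150): Child Care Credit: 32% of the £8,250 excess over £271,900 is £2,640; credit = £3,675 − £2,640 = £1,035. Veteran's Credit: 2% of the £267,150 excess over £13,000 is £5,343; credit = £6,550 − £5,343 = £1,207. total £1,035 + £1,207 = £2,242
Elif (£276,300): Child Care Credit: 32% of the £4,400 excess over £271,900 is £1,408; credit = £3,675 − £1,408 = £2,267. Veteran's Credit: 2% of the £263,300 excess over £13,000 is £5,266; credit = £6,550 − £5,266 = £1,284. total £2,267 + £1,284 = £3,551
Difference: |£2,242 − £3,551| = £1,309.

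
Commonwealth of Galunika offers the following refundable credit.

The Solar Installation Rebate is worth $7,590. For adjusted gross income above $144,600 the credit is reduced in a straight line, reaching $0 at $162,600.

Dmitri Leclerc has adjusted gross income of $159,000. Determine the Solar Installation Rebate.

Solar Installation Rebate: $159,000 is $14,400 into a $18,000 phase-out range, leaving 3,600/18,000 of the credit: $7,590 × 3,600/18,000 = $1,518.

$1,518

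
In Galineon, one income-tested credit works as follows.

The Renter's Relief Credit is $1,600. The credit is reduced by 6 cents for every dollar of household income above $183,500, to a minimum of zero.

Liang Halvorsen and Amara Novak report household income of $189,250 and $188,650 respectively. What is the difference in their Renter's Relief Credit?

$36

Liang ($189,250): Renter's Relief Credit: 6% of the $5,750 excess over $183,500 is $345; credit = $1,600 − $345 = $1,255.
Amara ($188,650): Renter's Relief Credit: 6% of the $5,150 excess over $183,500 is $309; credit = $1,600 − $309 = $1,291.
Difference: |$1,255 − $1,291| = $36.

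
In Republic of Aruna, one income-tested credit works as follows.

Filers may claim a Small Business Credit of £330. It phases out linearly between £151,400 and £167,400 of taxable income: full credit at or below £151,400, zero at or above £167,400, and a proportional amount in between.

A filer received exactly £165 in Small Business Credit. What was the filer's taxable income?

£165 is 165/330 of the full £330, so 165/330 of the £16,000 range has been used: income = £151,400 + £16,000 × 165/330 = £159,400.

£159,400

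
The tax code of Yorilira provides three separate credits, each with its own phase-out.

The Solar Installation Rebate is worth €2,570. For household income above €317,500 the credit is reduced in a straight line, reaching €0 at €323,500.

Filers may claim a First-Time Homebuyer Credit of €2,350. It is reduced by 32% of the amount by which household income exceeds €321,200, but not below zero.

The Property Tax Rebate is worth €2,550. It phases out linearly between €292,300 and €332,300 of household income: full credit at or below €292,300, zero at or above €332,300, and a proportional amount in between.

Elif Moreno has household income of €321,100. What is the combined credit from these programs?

Solar Installation Rebate: €321,100 is €3,600 into a €6,000 phase-out range, leaving 2,400/6,000 of the credit: €2,570 × 2,400/6,000 = €1,028.
First-Time Homebuyer Credit: €321,100 is at or below the €321,200 threshold, so the full €2,350 applies.
Property Tax Rebate: €321,100 is €28,800 into a €40,000 phase-out range, leaving 11,200/40,000 of the credit: €2,550 × 11,200/40,000 = €714.
Total: €1,028 + €2,350 + €714 = €4,092.

€4,092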